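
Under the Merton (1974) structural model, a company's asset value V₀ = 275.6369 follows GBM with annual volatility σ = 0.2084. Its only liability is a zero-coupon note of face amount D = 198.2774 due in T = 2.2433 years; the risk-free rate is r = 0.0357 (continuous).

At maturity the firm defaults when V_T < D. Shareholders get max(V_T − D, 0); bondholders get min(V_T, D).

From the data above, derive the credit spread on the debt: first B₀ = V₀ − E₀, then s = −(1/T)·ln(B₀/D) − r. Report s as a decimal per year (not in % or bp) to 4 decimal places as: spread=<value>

With assets at 275.6369 and a single debt payment of 198.2774 at 2.2433 years:
d₁ = [ln(V₀/D) + (r + σ²/2)T] / (σ√T)
   = [ln(275.6369/198.2774) + (0.0357 + 0.5·0.2084²)·2.2433] / (0.2084·√2.2433)
   = [0.329417 + 0.128800] / 0.312134 = 1.468013
d₂ = d₁ − σ√T = 1.468013 − 0.312134 = 1.155879
N(d₁) = 0.928950,  N(d₂) = 0.876135,  e^(−rT) = 0.923037
E₀ = V₀·N(d₁) − D·e^(−rT)·N(d₂)
   = 275.6369·0.928950 − 198.2774·0.923037·0.876135 = 95.704918
B₀ = V₀ − E₀ = 275.6369 − 95.704918 = 179.931982
spread = −(1/T)·ln(B₀/D) − r = −(1/2.2433)·ln(179.931982/198.2774) − 0.0357 = 0.00757917

spread=0.0076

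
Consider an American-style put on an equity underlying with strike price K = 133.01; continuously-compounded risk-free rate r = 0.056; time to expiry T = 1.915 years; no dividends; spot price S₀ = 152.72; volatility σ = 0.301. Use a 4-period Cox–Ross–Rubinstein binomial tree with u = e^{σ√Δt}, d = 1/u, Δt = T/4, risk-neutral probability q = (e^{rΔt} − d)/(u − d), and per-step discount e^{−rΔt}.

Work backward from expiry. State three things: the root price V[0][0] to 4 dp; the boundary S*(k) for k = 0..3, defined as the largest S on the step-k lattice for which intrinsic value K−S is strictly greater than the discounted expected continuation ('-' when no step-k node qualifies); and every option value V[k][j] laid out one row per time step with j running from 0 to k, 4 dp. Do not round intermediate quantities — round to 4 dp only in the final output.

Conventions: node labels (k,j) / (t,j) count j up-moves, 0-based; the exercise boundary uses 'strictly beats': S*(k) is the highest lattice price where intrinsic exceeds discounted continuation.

Δt=0.47875, u=1.23154, d=0.81199, q=0.51289, disc=e^(-rΔt)=0.97355
k=4 terminal: V=max(K-S,0) → 66.6206 32.3175 0.0000 0.0000 0.0000
k=3: j=0 S=81.7613 intr=51.2487 cont=47.7300 V=51.2487[EX]; j=1 S=124.0071 intr=9.0029 cont=15.3258 V=15.3258[hold]; j=2 S=188.0811 intr=0.0000 cont=0.0000 V=0.0000[hold]; j=3 S=285.2619 intr=0.0000 cont=0.0000 V=0.0000[hold]  S*(3)=81.7613
k=2: j=0 S=100.6925 intr=32.3175 cont=31.9560 V=32.3175[EX]; j=1 S=152.7200 intr=0.0000 cont=7.2679 V=7.2679[hold]; j=2 S=231.6298 intr=0.0000 cont=0.0000 V=0.0000[hold]  S*(2)=100.6925
k=1: j=0 S=124.0071 intr=9.0029 cont=18.9548 V=18.9548[hold]; j=1 S=188.0811 intr=0.0000 cont=3.4467 V=3.4467[hold]  S*(1)=-
k=0: j=0 S=152.7200 intr=0.0000 cont=10.7099 V=10.7099[hold]  S*(0)=-

price = 10.7099
boundary = - - 100.6925 81.7613
tree:
10.7099
18.9548 3.4467
32.3175 7.2679 0.0000
51.2487 15.3258 0.0000 0.0000
66.6206 32.3175 0.0000 0.0000 0.0000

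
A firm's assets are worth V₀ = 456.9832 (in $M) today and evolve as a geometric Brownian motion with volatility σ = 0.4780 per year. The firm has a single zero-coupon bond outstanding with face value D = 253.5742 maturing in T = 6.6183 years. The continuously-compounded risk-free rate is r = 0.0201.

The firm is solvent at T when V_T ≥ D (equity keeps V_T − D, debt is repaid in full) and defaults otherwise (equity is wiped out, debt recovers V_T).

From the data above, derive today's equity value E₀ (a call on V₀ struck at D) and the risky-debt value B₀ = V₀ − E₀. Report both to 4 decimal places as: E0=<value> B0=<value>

With assets at 456.9832 and a single debt payment of 253.5742 at 6.6183 years:
d₁ = [ln(V₀/D) + (r + σ²/2)T] / (σ√T)
   = [ln(456.9832/253.5742) + (0.0201 + 0.5·0.4780²)·6.6183] / (0.4780·√6.6183)
   = [0.588990 + 0.889116] / 1.229706 = 1.202000
d₂ = d₁ − σ√T = 1.202000 − 1.229706 = -0.027706
N(d₁) = 0.885318,  N(d₂) = 0.488948,  e^(−rT) = 0.875441
E₀ = V₀·N(d₁) − D·e^(−rT)·N(d₂)
   = 456.9832·0.885318 − 253.5742·0.875441·0.488948 = 296.034280
B₀ = V₀ − E₀ = 456.9832 − 296.034280 = 160.948920

E0=296.0343 B0=160.9489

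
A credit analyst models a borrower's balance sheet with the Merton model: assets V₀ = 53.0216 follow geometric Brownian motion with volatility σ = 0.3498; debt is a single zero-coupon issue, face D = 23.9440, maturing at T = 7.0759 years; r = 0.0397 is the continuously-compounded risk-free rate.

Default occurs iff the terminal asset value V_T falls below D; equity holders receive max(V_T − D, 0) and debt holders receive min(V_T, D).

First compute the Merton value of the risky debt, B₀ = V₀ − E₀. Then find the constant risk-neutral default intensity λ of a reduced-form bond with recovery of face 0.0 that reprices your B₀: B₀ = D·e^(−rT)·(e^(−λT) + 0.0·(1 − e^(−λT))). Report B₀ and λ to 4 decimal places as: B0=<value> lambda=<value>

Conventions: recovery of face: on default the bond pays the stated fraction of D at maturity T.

With assets at 53.0216 and a single debt payment of 23.9440 at 7.0759 years:
d₁ = [ln(V₀/D) + (r + σ²/2)T] / (σ√T)
   = [ln(53.0216/23.9440) + (0.0397 + 0.5·0.3498²)·7.0759] / (0.3498·√7.0759)
   = [0.794982 + 0.713817] / 0.930488 = 1.621514
d₂ = d₁ − σ√T = 1.621514 − 0.930488 = 0.691026
N(d₁) = 0.947546,  N(d₂) = 0.755225,  e^(−rT) = 0.755094
E₀ = V₀·N(d₁) − D·e^(−rT)·N(d₂)
   = 53.0216·0.947546 − 23.9440·0.755094·0.755225 = 36.585968
B₀ = V₀ − E₀ = 53.0216 − 36.585968 = 16.435632
e^(−λT) = (B₀·e^(rT)/D − 0)/(1 − 0) = (16.4356·1.324339/23.9440 − 0)/1 = 0.90905032
λ = −ln(0.90905032)/7.0759 = 0.013476

B0=16.4356 lambda=0.0135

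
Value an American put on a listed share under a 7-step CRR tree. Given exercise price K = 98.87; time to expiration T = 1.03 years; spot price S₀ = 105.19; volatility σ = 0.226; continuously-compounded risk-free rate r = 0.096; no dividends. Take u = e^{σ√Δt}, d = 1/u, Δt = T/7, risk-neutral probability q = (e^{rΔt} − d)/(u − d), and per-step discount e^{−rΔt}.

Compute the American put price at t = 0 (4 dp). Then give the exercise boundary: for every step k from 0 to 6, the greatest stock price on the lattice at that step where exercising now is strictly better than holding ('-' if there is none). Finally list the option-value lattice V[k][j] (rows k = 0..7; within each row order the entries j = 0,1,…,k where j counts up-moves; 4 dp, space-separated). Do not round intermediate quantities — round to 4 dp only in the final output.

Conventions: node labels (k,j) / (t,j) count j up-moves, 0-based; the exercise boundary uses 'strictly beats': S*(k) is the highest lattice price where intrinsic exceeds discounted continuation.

Δt=0.14714  u=1.09056  d=0.91696  q=0.56029  discount=0.98597
step 7 (expiry): payoffs max(K−S,0) = 41.5342 30.6792 17.7692 2.4150 0.0000 0.0000 0.0000 0.0000
step 6: (k=6,j=0): S=62.5282, K−S=36.3418, hold=34.9550 ⇒ V=36.3418 exercise | (k=6,j=1): S=74.3662, K−S=24.5038, hold=23.1170 ⇒ V=24.5038 exercise | (k=6,j=2): S=88.4453, K−S=10.4247, hold=9.0379 ⇒ V=10.4247 exercise | (k=6,j=3): S=105.1900, K−S=0.0000, hold=1.0470 ⇒ V=1.0470 continue | (k=6,j=4): S=125.1048, K−S=0.0000, hold=0.0000 ⇒ V=0.0000 continue | (k=6,j=5): S=148.7899, K−S=0.0000, hold=0.0000 ⇒ V=0.0000 continue | (k=6,j=6): S=176.9592, K−S=0.0000, hold=0.0000 ⇒ V=0.0000 continue  boundary S*=88.4453
step 5: (k=5,j=0): S=68.1908, K−S=30.6792, hold=29.2924 ⇒ V=30.6792 exercise | (k=5,j=1): S=81.1008, K−S=17.7692, hold=16.3824 ⇒ V=17.7692 exercise | (k=5,j=2): S=96.4550, K−S=2.4150, hold=5.0980 ⇒ V=5.0980 continue | (k=5,j=3): S=114.7161, K−S=0.0000, hold=0.4539 ⇒ V=0.4539 continue | (k=5,j=4): S=136.4344, K−S=0.0000, hold=0.0000 ⇒ V=0.0000 continue | (k=5,j=5): S=162.2644, K−S=0.0000, hold=0.0000 ⇒ V=0.0000 continue  boundary S*=81.1008
step 4: (k=4,j=0): S=74.3662, K−S=24.5038, hold=23.1170 ⇒ V=24.5038 exercise | (k=4,j=1): S=88.4453, K−S=10.4247, hold=10.5200 ⇒ V=10.5200 continue | (k=4,j=2): S=105.1900, K−S=0.0000, hold=2.4610 ⇒ V=2.4610 continue | (k=4,j=3): S=125.1048, K−S=0.0000, hold=0.1968 ⇒ V=0.1968 continue | (k=4,j=4): S=148.7899, K−S=0.0000, hold=0.0000 ⇒ V=0.0000 continue  boundary S*=74.3662
step 3: (k=3,j=0): S=81.1008, K−S=17.7692, hold=16.4351 ⇒ V=17.7692 exercise | (k=3,j=1): S=96.4550, K−S=2.4150, hold=5.9204 ⇒ V=5.9204 continue | (k=3,j=2): S=114.7161, K−S=0.0000, hold=1.1757 ⇒ V=1.1757 continue | (k=3,j=3): S=136.4344, K−S=0.0000, hold=0.0853 ⇒ V=0.0853 continue  boundary S*=81.1008
step 2: (k=2,j=0): S=88.4453, K−S=10.4247, hold=10.9744 ⇒ V=10.9744 continue | (k=2,j=1): S=105.1900, K−S=0.0000, hold=3.2162 ⇒ V=3.2162 continue | (k=2,j=2): S=125.1048, K−S=0.0000, hold=0.5568 ⇒ V=0.5568 continue  boundary S*=-
step 1: (k=1,j=0): S=96.4550, K−S=2.4150, hold=6.5346 ⇒ V=6.5346 continue | (k=1,j=1): S=114.7161, K−S=0.0000, hold=1.7020 ⇒ V=1.7020 continue  boundary S*=-
step 0: (k=0,j=0): S=105.1900, K−S=0.0000, hold=3.7733 ⇒ V=3.7733 continue  boundary S*=-

price = 3.7733
boundary = - - - 81.1008 74.3662 81.1008 88.4453
tree:
3.7733
6.5346 1.7020
10.9744 3.2162 0.5568
17.7692 5.9204 1.1757 0.0853
24.5038 10.5200 2.4610 0.1968 0.0000
30.6792 17.7692 5.0980 0.4539 0.0000 0.0000
36.3418 24.5038 10.4247 1.0470 0.0000 0.0000 0.0000
41.5342 30.6792 17.7692 2.4150 0.0000 0.0000 0.0000 0.0000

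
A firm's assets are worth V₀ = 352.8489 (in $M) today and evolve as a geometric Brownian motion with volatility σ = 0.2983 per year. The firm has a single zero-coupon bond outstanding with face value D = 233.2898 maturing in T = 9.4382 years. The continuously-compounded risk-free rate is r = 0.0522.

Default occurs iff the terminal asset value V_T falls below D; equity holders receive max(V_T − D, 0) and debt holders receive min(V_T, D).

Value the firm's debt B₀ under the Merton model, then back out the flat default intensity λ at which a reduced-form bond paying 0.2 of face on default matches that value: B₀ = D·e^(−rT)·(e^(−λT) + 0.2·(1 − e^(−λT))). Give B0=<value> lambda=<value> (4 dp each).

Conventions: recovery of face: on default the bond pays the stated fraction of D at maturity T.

B0=126.1745 lambda=0.0164

With assets at 352.8489 and a single debt payment of 233.2898 at 9.4382 years:
d₁ = [ln(V₀/D) + (r + σ²/2)T] / (σ√T)
   = [ln(352.8489/233.2898) + (0.0522 + 0.5·0.2983²)·9.4382] / (0.2983·√9.4382)
   = [0.413758 + 0.912593] / 0.916427 = 1.447308
d₂ = d₁ − σ√T = 1.447308 − 0.916427 = 0.530881
N(d₁) = 0.926095,  N(d₂) = 0.702249,  e^(−rT) = 0.610990
E₀ = V₀·N(d₁) − D·e^(−rT)·N(d₂)
   = 352.8489·0.926095 − 233.2898·0.610990·0.702249 = 226.674378
B₀ = V₀ − E₀ = 352.8489 − 226.674378 = 126.174522
e^(−λT) = (B₀·e^(rT)/D − 0.2)/(1 − 0.2) = (126.1745·1.636687/233.2898 − 0.2)/0.8 = 0.85650014
λ = −ln(0.85650014)/9.4382 = 0.016412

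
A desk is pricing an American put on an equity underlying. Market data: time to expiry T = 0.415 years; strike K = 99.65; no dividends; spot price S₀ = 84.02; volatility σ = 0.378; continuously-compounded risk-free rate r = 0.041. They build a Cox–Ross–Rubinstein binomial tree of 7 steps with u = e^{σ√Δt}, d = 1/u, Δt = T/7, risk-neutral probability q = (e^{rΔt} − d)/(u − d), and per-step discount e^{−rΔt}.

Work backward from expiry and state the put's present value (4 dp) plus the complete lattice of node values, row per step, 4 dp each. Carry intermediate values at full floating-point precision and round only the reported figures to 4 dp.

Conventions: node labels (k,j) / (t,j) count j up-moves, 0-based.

Δt=0.05929, u=1.09641, d=0.91207, q=0.49021, disc=e^(-rΔt)=0.99757
k=7 terminal: V=max(K-S,0) → 55.5355 46.6196 35.9018 23.0178 7.5299 0.0000 0.0000 0.0000
k=6: j=0 S=48.3675 intr=51.2825 cont=51.0406 V=51.2825[EX]; j=1 S=58.1429 intr=41.5071 cont=41.2652 V=41.5071[EX]; j=2 S=69.8939 intr=29.7561 cont=29.5141 V=29.7561[EX]; j=3 S=84.0200 intr=15.6300 cont=15.3881 V=15.6300[EX]; j=4 S=101.0010 intr=0.0000 cont=3.8294 V=3.8294[hold]; j=5 S=121.4140 intr=0.0000 cont=0.0000 V=0.0000[hold]; j=6 S=145.9527 intr=0.0000 cont=0.0000 V=0.0000[hold]
k=5: j=0 S=53.0304 intr=46.6196 cont=46.3777 V=46.6196[EX]; j=1 S=63.7482 intr=35.9018 cont=35.6599 V=35.9018[EX]; j=2 S=76.6322 intr=23.0178 cont=22.7759 V=23.0178[EX]; j=3 S=92.1201 intr=7.5299 cont=9.8213 V=9.8213[hold]; j=4 S=110.7382 intr=0.0000 cont=1.9474 V=1.9474[hold]; j=5 S=133.1191 intr=0.0000 cont=0.0000 V=0.0000[hold]
k=4: j=0 S=58.1429 intr=41.5071 cont=41.2652 V=41.5071[EX]; j=1 S=69.8939 intr=29.7561 cont=29.5141 V=29.7561[EX]; j=2 S=84.0200 intr=15.6300 cont=16.5086 V=16.5086[hold]; j=3 S=101.0010 intr=0.0000 cont=5.9470 V=5.9470[hold]; j=4 S=121.4140 intr=0.0000 cont=0.9904 V=0.9904[hold]
k=3: j=0 S=63.7482 intr=35.9018 cont=35.6599 V=35.9018[EX]; j=1 S=76.6322 intr=23.0178 cont=23.2056 V=23.2056[hold]; j=2 S=92.1201 intr=7.5299 cont=11.3037 V=11.3037[hold]; j=3 S=110.7382 intr=0.0000 cont=3.5087 V=3.5087[hold]
k=2: j=0 S=69.8939 intr=29.7561 cont=29.6059 V=29.7561[EX]; j=1 S=84.0200 intr=15.6300 cont=17.3290 V=17.3290[hold]; j=2 S=101.0010 intr=0.0000 cont=7.4643 V=7.4643[hold]
k=1: j=0 S=76.6322 intr=23.0178 cont=23.6067 V=23.6067[hold]; j=1 S=92.1201 intr=7.5299 cont=12.4629 V=12.4629[hold]
k=0: j=0 S=84.0200 intr=15.6300 cont=18.0999 V=18.0999[hold]

price = 18.0999
tree:
18.0999
23.6067 12.4629
29.7561 17.3290 7.4643
35.9018 23.2056 11.3037 3.5087
41.5071 29.7561 16.5086 5.9470 0.9904
46.6196 35.9018 23.0178 9.8213 1.9474 0.0000
51.2825 41.5071 29.7561 15.6300 3.8294 0.0000 0.0000
55.5355 46.6196 35.9018 23.0178 7.5299 0.0000 0.0000 0.0000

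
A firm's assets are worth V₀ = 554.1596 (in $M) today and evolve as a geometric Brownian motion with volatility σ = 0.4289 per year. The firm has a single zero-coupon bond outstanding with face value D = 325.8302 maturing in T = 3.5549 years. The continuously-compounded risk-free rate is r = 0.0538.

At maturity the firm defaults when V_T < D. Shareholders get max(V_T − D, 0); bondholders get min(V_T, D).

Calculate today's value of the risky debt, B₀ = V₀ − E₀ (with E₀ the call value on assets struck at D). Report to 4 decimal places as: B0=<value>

With assets at 554.1596 and a single debt payment of 325.8302 at 3.5549 years:
d₁ = [ln(V₀/D) + (r + σ²/2)T] / (σ√T)
   = [ln(554.1596/325.8302) + (0.0538 + 0.5·0.4289²)·3.5549] / (0.4289·√3.5549)
   = [0.531076 + 0.518225] / 0.808667 = 1.297569
d₂ = d₁ − σ√T = 1.297569 − 0.808667 = 0.488902
N(d₁) = 0.902782,  N(d₂) = 0.687544,  e^(−rT) = 0.825923
E₀ = V₀·N(d₁) − D·e^(−rT)·N(d₂)
   = 554.1596·0.902782 − 325.8302·0.825923·0.687544 = 315.259898
B₀ = V₀ − E₀ = 554.1596 − 315.259898 = 238.899702

B0=238.8997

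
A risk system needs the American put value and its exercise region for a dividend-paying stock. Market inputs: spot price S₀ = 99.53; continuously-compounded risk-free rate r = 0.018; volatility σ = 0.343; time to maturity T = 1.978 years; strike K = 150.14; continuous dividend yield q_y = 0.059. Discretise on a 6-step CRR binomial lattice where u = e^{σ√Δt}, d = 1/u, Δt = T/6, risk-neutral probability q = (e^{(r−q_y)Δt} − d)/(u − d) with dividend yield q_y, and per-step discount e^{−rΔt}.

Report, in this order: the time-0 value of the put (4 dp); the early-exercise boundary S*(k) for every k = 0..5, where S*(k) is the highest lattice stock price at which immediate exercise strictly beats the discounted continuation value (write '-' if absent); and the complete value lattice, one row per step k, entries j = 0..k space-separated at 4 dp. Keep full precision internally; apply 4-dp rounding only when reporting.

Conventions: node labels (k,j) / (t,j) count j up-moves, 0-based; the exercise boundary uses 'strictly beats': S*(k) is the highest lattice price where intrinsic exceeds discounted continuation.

params: Δt=0.32967 u=1.21767 d=0.82124 q=0.41706 e^(-rΔt)=0.99408
t_6 payoffs: 119.6065 104.8673 83.0133 50.6100 2.5649 0.0000 0.0000
t_5: node(5,0) S=37.1798 payoff=112.9602 vs cont=112.7881 → 112.9602 [stop]  node(5,1) S=55.1271 payoff=95.0129 vs cont=95.1864 → 95.1864 [wait]  node(5,2) S=81.7381 payoff=68.4019 vs cont=69.0881 → 69.0881 [wait]  node(5,3) S=121.1947 payoff=28.9453 vs cont=30.3915 → 30.3915 [wait]  node(5,4) S=179.6977 payoff=0.0000 vs cont=1.4864 → 1.4864 [wait]  node(5,5) S=266.4413 payoff=0.0000 vs cont=0.0000 → 0.0000 [wait]  ⇒ S*(5)=37.1798
t_4: node(4,0) S=45.2727 payoff=104.8673 vs cont=104.9231 → 104.9231 [wait]  node(4,1) S=67.1267 payoff=83.0133 vs cont=83.8032 → 83.8032 [wait]  node(4,2) S=99.5300 payoff=50.6100 vs cont=52.6361 → 52.6361 [wait]  node(4,3) S=147.5751 payoff=2.5649 vs cont=18.2279 → 18.2279 [wait]  node(4,4) S=218.8124 payoff=0.0000 vs cont=0.8613 → 0.8613 [wait]  ⇒ S*(4)=-
t_3: node(3,0) S=55.1271 payoff=95.0129 vs cont=95.5462 → 95.5462 [wait]  node(3,1) S=81.7381 payoff=68.4019 vs cont=70.3858 → 70.3858 [wait]  node(3,2) S=121.1947 payoff=28.9453 vs cont=38.0594 → 38.0594 [wait]  node(3,3) S=179.6977 payoff=0.0000 vs cont=10.9201 → 10.9201 [wait]  ⇒ S*(3)=-
t_2: node(2,0) S=67.1267 payoff=83.0133 vs cont=84.5496 → 84.5496 [wait]  node(2,1) S=99.5300 payoff=50.6100 vs cont=56.5671 → 56.5671 [wait]  node(2,2) S=147.5751 payoff=2.5649 vs cont=26.5825 → 26.5825 [wait]  ⇒ S*(2)=-
t_1: node(1,0) S=81.7381 payoff=68.4019 vs cont=72.4481 → 72.4481 [wait]  node(1,1) S=121.1947 payoff=28.9453 vs cont=43.8011 → 43.8011 [wait]  ⇒ S*(1)=-
t_0: node(0,0) S=99.5300 payoff=50.6100 vs cont=60.1427 → 60.1427 [wait]  ⇒ S*(0)=-

price = 60.1427
boundary = - - - - - 37.1798
tree:
60.1427
72.4481 43.8011
84.5496 56.5671 26.5825
95.5462 70.3858 38.0594 10.9201
104.9231 83.8032 52.6361 18.2279 0.8613
112.9602 95.1864 69.0881 30.3915 1.4864 0.0000
119.6065 104.8673 83.0133 50.6100 2.5649 0.0000 0.0000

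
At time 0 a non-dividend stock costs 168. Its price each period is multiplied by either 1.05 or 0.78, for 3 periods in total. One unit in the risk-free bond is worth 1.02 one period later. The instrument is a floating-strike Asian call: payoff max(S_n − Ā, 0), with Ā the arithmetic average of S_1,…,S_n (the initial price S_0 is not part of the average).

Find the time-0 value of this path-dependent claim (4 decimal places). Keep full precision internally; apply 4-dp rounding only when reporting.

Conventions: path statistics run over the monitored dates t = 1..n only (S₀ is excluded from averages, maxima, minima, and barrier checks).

Under the martingale measure an up-move has probability p* = 0.8889; value the claim as the probability-weighted average of per-path payoffs, discounted 3 periods at R = 1.02.
Enumerate all 2^3 = 8 price paths (U = up ×1.05, D = down ×0.78); each path with k up-moves has probability p*^k·(1−p*)^(3−k).
DDD: Ā=104.3253, payoff=0.0000, prob=0.001372
UDD: Ā=140.4379, payoff=0.0000, prob=0.010974
DUD: Ā=125.3179, payoff=0.0000, prob=0.010974
UUD: Ā=168.6972, payoff=0.0000, prob=0.087791
DDU: Ā=113.5243, payoff=0.0000, prob=0.010974
UDU: Ā=152.8212, payoff=0.0000, prob=0.087791
DUU: Ā=137.7012, payoff=6.7704, prob=0.087791
UUU: Ā=185.3670, payoff=9.1140, prob=0.702332
Price = Σ prob·payoff / R^3 = 6.995437 / 1.061208 = 6.5920

price = 6.5920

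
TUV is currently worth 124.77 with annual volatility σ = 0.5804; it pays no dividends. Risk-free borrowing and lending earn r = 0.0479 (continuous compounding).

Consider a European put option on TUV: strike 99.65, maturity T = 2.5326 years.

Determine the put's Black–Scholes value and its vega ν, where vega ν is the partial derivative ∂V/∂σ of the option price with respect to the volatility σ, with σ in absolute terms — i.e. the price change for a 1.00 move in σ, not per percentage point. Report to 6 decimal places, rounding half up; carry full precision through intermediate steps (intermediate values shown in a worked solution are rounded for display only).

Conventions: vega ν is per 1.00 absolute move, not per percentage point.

σ√T = 0.5804·√2.5326 = 0.923657
d₁ = (ln(S/K) + (r+σ²/2)T) / (σ√T) = (ln(124.77/99.65) + (0.0479+0.5804²/2)·2.5326) / 0.923657 = (0.224808 + 0.547883) / 0.923657 = 0.836556
d₂ = d₁ − σ√T = 0.836556 − 0.923657 = -0.087101
e^{−rT} = 0.885758
N(−d₁) = 0.201421,  N(−d₂) = 0.534704
Put price V = K·e^{−rT}·N(−d₂) − S·N(−d₁) = 47.196104 − 25.131315 = 22.064789
φ(d₁) = (1/√(2π))·e^{−d₁²/2} = 0.281154
ν = S·φ(d₁)·√T = 55.826233

price = 22.064789
ν = 55.826233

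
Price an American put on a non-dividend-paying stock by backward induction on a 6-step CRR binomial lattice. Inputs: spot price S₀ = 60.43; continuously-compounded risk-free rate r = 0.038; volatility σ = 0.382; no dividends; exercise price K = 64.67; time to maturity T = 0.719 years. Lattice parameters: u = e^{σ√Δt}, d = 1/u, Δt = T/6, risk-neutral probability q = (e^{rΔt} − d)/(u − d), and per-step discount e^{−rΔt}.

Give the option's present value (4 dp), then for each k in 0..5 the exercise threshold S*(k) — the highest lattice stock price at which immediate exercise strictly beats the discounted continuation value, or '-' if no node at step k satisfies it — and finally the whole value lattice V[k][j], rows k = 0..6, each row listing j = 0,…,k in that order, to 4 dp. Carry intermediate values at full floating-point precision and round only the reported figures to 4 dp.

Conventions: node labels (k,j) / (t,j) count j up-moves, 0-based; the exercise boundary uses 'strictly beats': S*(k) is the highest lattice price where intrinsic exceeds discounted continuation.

price = 9.6869
boundary = - - - 40.6409 46.3867 52.9447
tree:
9.6869
13.6369 5.5702
18.5053 8.5793 2.4172
24.0291 12.7954 4.1689 0.5740
29.0631 18.2833 7.0698 1.1178 0.0000
33.4736 24.0291 11.7253 2.1771 0.0000 0.0000
37.3378 29.0631 18.2833 4.2400 0.0000 0.0000 0.0000

Δt=0.11983, u=1.14138, d=0.87613, q=0.48420, disc=e^(-rΔt)=0.99546
k=6 terminal: V=max(K-S,0) → 37.3378 29.0631 18.2833 4.2400 0.0000 0.0000 0.0000
k=5: j=0 S=31.1964 intr=33.4736 cont=33.1798 V=33.4736[EX]; j=1 S=40.6409 intr=24.0291 cont=23.7353 V=24.0291[EX]; j=2 S=52.9447 intr=11.7253 cont=11.4314 V=11.7253[EX]; j=3 S=68.9735 intr=0.0000 cont=2.1771 V=2.1771[hold]; j=4 S=89.8549 intr=0.0000 cont=0.0000 V=0.0000[hold]; j=5 S=117.0580 intr=0.0000 cont=0.0000 V=0.0000[hold]  S*(5)=52.9447
k=4: j=0 S=35.6069 intr=29.0631 cont=28.7693 V=29.0631[EX]; j=1 S=46.3867 intr=18.2833 cont=17.9895 V=18.2833[EX]; j=2 S=60.4300 intr=4.2400 cont=7.0698 V=7.0698[hold]; j=3 S=78.7249 intr=0.0000 cont=1.1178 V=1.1178[hold]; j=4 S=102.5584 intr=0.0000 cont=0.0000 V=0.0000[hold]  S*(4)=46.3867
k=3: j=0 S=40.6409 intr=24.0291 cont=23.7353 V=24.0291[EX]; j=1 S=52.9447 intr=11.7253 cont=12.7954 V=12.7954[hold]; j=2 S=68.9735 intr=0.0000 cont=4.1689 V=4.1689[hold]; j=3 S=89.8549 intr=0.0000 cont=0.5740 V=0.5740[hold]  S*(3)=40.6409
k=2: j=0 S=46.3867 intr=18.2833 cont=18.5053 V=18.5053[hold]; j=1 S=60.4300 intr=4.2400 cont=8.5793 V=8.5793[hold]; j=2 S=78.7249 intr=0.0000 cont=2.4172 V=2.4172[hold]  S*(2)=-
k=1: j=0 S=52.9447 intr=11.7253 cont=13.6369 V=13.6369[hold]; j=1 S=68.9735 intr=0.0000 cont=5.5702 V=5.5702[hold]  S*(1)=-
k=0: j=0 S=60.4300 intr=4.2400 cont=9.6869 V=9.6869[hold]  S*(0)=-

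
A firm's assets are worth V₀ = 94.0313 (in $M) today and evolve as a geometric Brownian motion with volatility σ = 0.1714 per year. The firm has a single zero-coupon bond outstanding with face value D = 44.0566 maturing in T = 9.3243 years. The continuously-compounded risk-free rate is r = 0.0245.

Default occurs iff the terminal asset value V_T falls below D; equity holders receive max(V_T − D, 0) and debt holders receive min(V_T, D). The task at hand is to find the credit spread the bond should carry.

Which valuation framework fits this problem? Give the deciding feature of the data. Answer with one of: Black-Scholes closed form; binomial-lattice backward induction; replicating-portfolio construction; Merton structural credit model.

Key observation: the question is about default risk generated by asset-value dynamics against a debt face of 44.0566 — the structural framework prices exactly that.

framework: Merton structural credit model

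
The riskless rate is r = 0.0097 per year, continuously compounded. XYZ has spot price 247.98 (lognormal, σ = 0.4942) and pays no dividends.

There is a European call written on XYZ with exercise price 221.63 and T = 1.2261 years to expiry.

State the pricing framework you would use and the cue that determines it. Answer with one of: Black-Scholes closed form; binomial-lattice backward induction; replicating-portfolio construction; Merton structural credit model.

Key observation: the strike-221.63 call on XYZ is European-exercise on a continuously-modelled lognormal underlying, so its value is a single closed-form evaluation.

framework: Black-Scholes closed form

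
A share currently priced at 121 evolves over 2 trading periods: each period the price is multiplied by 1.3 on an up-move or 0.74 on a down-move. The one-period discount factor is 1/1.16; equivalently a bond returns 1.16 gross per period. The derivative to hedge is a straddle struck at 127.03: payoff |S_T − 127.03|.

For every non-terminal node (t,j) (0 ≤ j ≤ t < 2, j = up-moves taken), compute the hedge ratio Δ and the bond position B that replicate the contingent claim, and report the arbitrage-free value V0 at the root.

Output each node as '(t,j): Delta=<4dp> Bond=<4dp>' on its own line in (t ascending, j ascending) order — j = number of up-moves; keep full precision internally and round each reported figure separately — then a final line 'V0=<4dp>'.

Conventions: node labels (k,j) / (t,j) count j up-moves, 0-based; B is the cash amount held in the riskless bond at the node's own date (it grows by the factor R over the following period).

The replicating-portfolio and risk-neutral prices coincide; use p* = (1.16−0.74)/(1.3−0.74) = 0.7500 for the latter.
Payoffs at expiry: V(2,0)=60.7704, V(2,1)=10.6280, V(2,2)=77.4600
Node (1,0) S=89.5400: V=(p*·10.6280+(1−p*)·60.7704)/1.16=19.9686; Δ=(10.6280−60.7704)/(116.4020−66.2596)=-1.0000; B=V−Δ·S=109.5086
Node (1,1) S=157.3000: V=(p*·77.4600+(1−p*)·10.6280)/1.16=52.3724; Δ=(77.4600−10.6280)/(204.4900−116.4020)=0.7587; B=V−Δ·S=-66.9704
Node (0,0) S=121.0000: V=(p*·52.3724+(1−p*)·19.9686)/1.16=38.1651; Δ=(52.3724−19.9686)/(157.3000−89.5400)=0.4782; B=V−Δ·S=-19.6989
Verification: the root portfolio costs Δ(0,0)·S0 + B(0,0) = 38.1651, matching V0.

(0,0): Delta=0.4782 Bond=-19.6989
(1,0): Delta=-1.0000 Bond=109.5086
(1,1): Delta=0.7587 Bond=-66.9704
V0=38.1651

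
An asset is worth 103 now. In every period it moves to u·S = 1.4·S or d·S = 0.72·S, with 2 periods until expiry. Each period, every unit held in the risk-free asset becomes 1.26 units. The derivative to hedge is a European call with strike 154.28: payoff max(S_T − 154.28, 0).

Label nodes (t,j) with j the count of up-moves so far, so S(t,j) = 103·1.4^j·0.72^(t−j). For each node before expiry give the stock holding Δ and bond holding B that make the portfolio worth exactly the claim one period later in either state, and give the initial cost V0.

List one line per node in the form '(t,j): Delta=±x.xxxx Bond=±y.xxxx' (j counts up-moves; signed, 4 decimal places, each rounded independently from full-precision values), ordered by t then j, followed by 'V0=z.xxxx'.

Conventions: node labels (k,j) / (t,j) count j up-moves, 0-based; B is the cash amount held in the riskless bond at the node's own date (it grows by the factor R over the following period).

No-arbitrage ⇒ martingale measure with p* = (R−d)/(u−d) = 0.7941.
At maturity the claim pays: V(2,0)=0.0000, V(2,1)=0.0000, V(2,2)=47.6000
Node (1,0) S=74.1600: V=(p*·0.0000+(1−p*)·0.0000)/1.26=0.0000; Δ=(0.0000−0.0000)/(103.8240−53.3952)=0.0000; B=V−Δ·S=0.0000
Node (1,1) S=144.2000: V=(p*·47.6000+(1−p*)·0.0000)/1.26=30.0000; Δ=(47.6000−0.0000)/(201.8800−103.8240)=0.4854; B=V−Δ·S=-40.0000
Node (0,0) S=103.0000: V=(p*·30.0000+(1−p*)·0.0000)/1.26=18.9076; Δ=(30.0000−0.0000)/(144.2000−74.1600)=0.4283; B=V−Δ·S=-25.2101
Check: Δ(0,0)·S0 + B(0,0) = 18.9076 = V0.

(0,0): Delta=0.4283 Bond=-25.2101
(1,0): Delta=0.0000 Bond=0.0000
(1,1): Delta=0.4854 Bond=-40.0000
V0=18.9076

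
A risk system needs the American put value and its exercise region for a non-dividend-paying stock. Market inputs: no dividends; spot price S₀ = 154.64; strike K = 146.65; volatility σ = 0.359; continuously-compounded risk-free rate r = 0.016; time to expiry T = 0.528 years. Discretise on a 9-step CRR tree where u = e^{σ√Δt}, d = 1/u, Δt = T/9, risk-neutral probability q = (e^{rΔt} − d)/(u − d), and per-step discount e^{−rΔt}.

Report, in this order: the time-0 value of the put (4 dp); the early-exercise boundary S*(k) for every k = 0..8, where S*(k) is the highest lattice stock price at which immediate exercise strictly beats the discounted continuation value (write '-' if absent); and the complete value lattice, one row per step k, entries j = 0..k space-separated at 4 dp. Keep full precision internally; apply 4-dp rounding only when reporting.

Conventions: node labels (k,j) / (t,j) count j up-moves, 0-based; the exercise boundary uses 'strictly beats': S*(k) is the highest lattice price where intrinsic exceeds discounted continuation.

params: Δt=0.05867 u=1.09085 d=0.91672 q=0.48367 e^(-rΔt)=0.99906
t_9 payoffs: 75.9452 62.5151 46.5340 27.5174 4.8885 0.0000 0.0000 0.0000 0.0000 0.0000
t_8: node(8,0) S=77.1280 payoff=69.5220 vs cont=69.3844 → 69.5220 [stop]  node(8,1) S=91.7782 payoff=54.8718 vs cont=54.7342 → 54.8718 [stop]  node(8,2) S=109.2112 payoff=37.4388 vs cont=37.3012 → 37.4388 [stop]  node(8,3) S=129.9554 payoff=16.6946 vs cont=16.5570 → 16.6946 [stop]  node(8,4) S=154.6400 payoff=0.0000 vs cont=2.5217 → 2.5217 [wait]  node(8,5) S=184.0133 payoff=0.0000 vs cont=0.0000 → 0.0000 [wait]  node(8,6) S=218.9660 payoff=0.0000 vs cont=0.0000 → 0.0000 [wait]  node(8,7) S=260.5578 payoff=0.0000 vs cont=0.0000 → 0.0000 [wait]  node(8,8) S=310.0498 payoff=0.0000 vs cont=0.0000 → 0.0000 [wait]  ⇒ S*(8)=129.9554
t_7: node(7,0) S=84.1349 payoff=62.5151 vs cont=62.3775 → 62.5151 [stop]  node(7,1) S=100.1160 payoff=46.5340 vs cont=46.3964 → 46.5340 [stop]  node(7,2) S=119.1326 payoff=27.5174 vs cont=27.3798 → 27.5174 [stop]  node(7,3) S=141.7615 payoff=4.8885 vs cont=9.8304 → 9.8304 [wait]  node(7,4) S=168.6885 payoff=0.0000 vs cont=1.3008 → 1.3008 [wait]  node(7,5) S=200.7303 payoff=0.0000 vs cont=0.0000 → 0.0000 [wait]  node(7,6) S=238.8583 payoff=0.0000 vs cont=0.0000 → 0.0000 [wait]  node(7,7) S=284.2285 payoff=0.0000 vs cont=0.0000 → 0.0000 [wait]  ⇒ S*(7)=119.1326
t_6: node(6,0) S=91.7782 payoff=54.8718 vs cont=54.7342 → 54.8718 [stop]  node(6,1) S=109.2112 payoff=37.4388 vs cont=37.3012 → 37.4388 [stop]  node(6,2) S=129.9554 payoff=16.6946 vs cont=18.9449 → 18.9449 [wait]  node(6,3) S=154.6400 payoff=0.0000 vs cont=5.6996 → 5.6996 [wait]  node(6,4) S=184.0133 payoff=0.0000 vs cont=0.6710 → 0.6710 [wait]  node(6,5) S=218.9660 payoff=0.0000 vs cont=0.0000 → 0.0000 [wait]  node(6,6) S=260.5578 payoff=0.0000 vs cont=0.0000 → 0.0000 [wait]  ⇒ S*(6)=109.2112
t_5: node(5,0) S=100.1160 payoff=46.5340 vs cont=46.3964 → 46.5340 [stop]  node(5,1) S=119.1326 payoff=27.5174 vs cont=28.4672 → 28.4672 [wait]  node(5,2) S=141.7615 payoff=4.8885 vs cont=12.5268 → 12.5268 [wait]  node(5,3) S=168.6885 payoff=0.0000 vs cont=3.2644 → 3.2644 [wait]  node(5,4) S=200.7303 payoff=0.0000 vs cont=0.3461 → 0.3461 [wait]  node(5,5) S=238.8583 payoff=0.0000 vs cont=0.0000 → 0.0000 [wait]  ⇒ S*(5)=100.1160
t_4: node(4,0) S=109.2112 payoff=37.4388 vs cont=37.7602 → 37.7602 [wait]  node(4,1) S=129.9554 payoff=16.6946 vs cont=20.7379 → 20.7379 [wait]  node(4,2) S=154.6400 payoff=0.0000 vs cont=8.0393 → 8.0393 [wait]  node(4,3) S=184.0133 payoff=0.0000 vs cont=1.8512 → 1.8512 [wait]  node(4,4) S=218.9660 payoff=0.0000 vs cont=0.1786 → 0.1786 [wait]  ⇒ S*(4)=-
t_3: node(3,0) S=119.1326 payoff=27.5174 vs cont=29.4993 → 29.4993 [wait]  node(3,1) S=141.7615 payoff=4.8885 vs cont=14.5823 → 14.5823 [wait]  node(3,2) S=168.6885 payoff=0.0000 vs cont=5.0416 → 5.0416 [wait]  node(3,3) S=200.7303 payoff=0.0000 vs cont=1.0412 → 1.0412 [wait]  ⇒ S*(3)=-
t_2: node(2,0) S=129.9554 payoff=16.6946 vs cont=22.2635 → 22.2635 [wait]  node(2,1) S=154.6400 payoff=0.0000 vs cont=9.9584 → 9.9584 [wait]  node(2,2) S=184.0133 payoff=0.0000 vs cont=3.1038 → 3.1038 [wait]  ⇒ S*(2)=-
t_1: node(1,0) S=141.7615 payoff=4.8885 vs cont=16.2966 → 16.2966 [wait]  node(1,1) S=168.6885 payoff=0.0000 vs cont=6.6368 → 6.6368 [wait]  ⇒ S*(1)=-
t_0: node(0,0) S=154.6400 payoff=0.0000 vs cont=11.6136 → 11.6136 [wait]  ⇒ S*(0)=-

price = 11.6136
boundary = - - - - - 100.1160 109.2112 119.1326 129.9554
tree:
11.6136
16.2966 6.6368
22.2635 9.9584 3.1038
29.4993 14.5823 5.0416 1.0412
37.7602 20.7379 8.0393 1.8512 0.1786
46.5340 28.4672 12.5268 3.2644 0.3461 0.0000
54.8718 37.4388 18.9449 5.6996 0.6710 0.0000 0.0000
62.5151 46.5340 27.5174 9.8304 1.3008 0.0000 0.0000 0.0000
69.5220 54.8718 37.4388 16.6946 2.5217 0.0000 0.0000 0.0000 0.0000
75.9452 62.5151 46.5340 27.5174 4.8885 0.0000 0.0000 0.0000 0.0000 0.0000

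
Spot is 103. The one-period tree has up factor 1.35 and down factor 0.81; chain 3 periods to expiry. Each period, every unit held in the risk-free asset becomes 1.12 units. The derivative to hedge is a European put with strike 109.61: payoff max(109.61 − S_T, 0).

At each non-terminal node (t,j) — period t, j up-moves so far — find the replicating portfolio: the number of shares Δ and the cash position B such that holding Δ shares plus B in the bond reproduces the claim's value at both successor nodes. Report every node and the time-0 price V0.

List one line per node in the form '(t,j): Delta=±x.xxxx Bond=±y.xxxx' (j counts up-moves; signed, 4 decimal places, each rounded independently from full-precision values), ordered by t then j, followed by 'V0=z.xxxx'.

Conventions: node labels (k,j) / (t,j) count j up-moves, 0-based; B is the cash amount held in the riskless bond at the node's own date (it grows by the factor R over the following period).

(0,0): Delta=-0.2237 Bond=30.1471
(1,0): Delta=-0.5171 Bond=58.2457
(1,1): Delta=-0.0931 Bond=15.6015
(2,0): Delta=-1.0000 Bond=97.8661
(2,1): Delta=-0.3022 Bond=41.0252
(2,2): Delta=0.0000 Bond=0.0000
V0=7.1051

No-arbitrage ⇒ martingale measure with p* = (R−d)/(u−d) = 0.5741.
Payoffs at expiry: V(3,0)=54.8716, V(3,1)=18.3793, V(3,2)=0.0000, V(3,3)=0.0000
(2,0): S=67.5783. Δ = (V_up−V_dn)/(S_up−S_dn) = (18.3793−54.8716)/(91.2307−54.7384) = -1.0000. V = [p*·18.3793 + (1−p*)·54.8716]/1.12 = 30.2878. B = V − Δ·S = 97.8661.
(2,1): S=112.6305. Δ = (V_up−V_dn)/(S_up−S_dn) = (0.0000−18.3793)/(152.0512−91.2307) = -0.3022. V = [p*·0.0000 + (1−p*)·18.3793]/1.12 = 6.9895. B = V − Δ·S = 41.0252.
(2,2): S=187.7175. Δ = (V_up−V_dn)/(S_up−S_dn) = (0.0000−0.0000)/(253.4186−152.0512) = 0.0000. V = [p*·0.0000 + (1−p*)·0.0000]/1.12 = 0.0000. B = V − Δ·S = 0.0000.
(1,0): S=83.4300. Δ = (V_up−V_dn)/(S_up−S_dn) = (6.9895−30.2878)/(112.6305−67.5783) = -0.5171. V = [p*·6.9895 + (1−p*)·30.2878]/1.12 = 15.1007. B = V − Δ·S = 58.2457.
(1,1): S=139.0500. Δ = (V_up−V_dn)/(S_up−S_dn) = (0.0000−6.9895)/(187.7175−112.6305) = -0.0931. V = [p*·0.0000 + (1−p*)·6.9895]/1.12 = 2.6580. B = V − Δ·S = 15.6015.
(0,0): S=103.0000. Δ = (V_up−V_dn)/(S_up−S_dn) = (2.6580−15.1007)/(139.0500−83.4300) = -0.2237. V = [p*·2.6580 + (1−p*)·15.1007]/1.12 = 7.1051. B = V − Δ·S = 30.1471.
Verification: the root portfolio costs Δ(0,0)·S0 + B(0,0) = 7.1051, matching V0.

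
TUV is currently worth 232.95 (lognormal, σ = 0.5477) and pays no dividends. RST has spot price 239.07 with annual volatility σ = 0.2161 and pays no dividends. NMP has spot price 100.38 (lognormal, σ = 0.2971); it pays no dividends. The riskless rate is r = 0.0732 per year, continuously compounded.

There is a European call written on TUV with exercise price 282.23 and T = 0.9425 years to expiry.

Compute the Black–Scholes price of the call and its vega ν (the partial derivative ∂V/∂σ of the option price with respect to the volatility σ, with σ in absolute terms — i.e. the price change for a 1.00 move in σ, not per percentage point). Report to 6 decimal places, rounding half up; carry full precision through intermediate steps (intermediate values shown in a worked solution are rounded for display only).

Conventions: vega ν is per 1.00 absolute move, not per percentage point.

σ√T = 0.5477·√0.9425 = 0.531721
d₁ = (ln(S/K) + (r+σ²/2)T) / (σ√T) = (ln(232.95/282.23) + (0.0732+0.5477²/2)·0.9425) / 0.531721 = (-0.191899 + 0.210354) / 0.531721 = 0.034710
d₂ = d₁ − σ√T = 0.034710 − 0.531721 = -0.497011
e^{−rT} = 0.933335
N(d₁) = 0.513844,  N(d₂) = 0.309591
Call price V = S·N(d₁) − K·e^{−rT}·N(d₂) = 119.700049 − 81.550885 = 38.149163
φ(d₁) = (1/√(2π))·e^{−d₁²/2} = 0.398702
ν = S·φ(d₁)·√T = 90.167878

price = 38.149163
ν = 90.167878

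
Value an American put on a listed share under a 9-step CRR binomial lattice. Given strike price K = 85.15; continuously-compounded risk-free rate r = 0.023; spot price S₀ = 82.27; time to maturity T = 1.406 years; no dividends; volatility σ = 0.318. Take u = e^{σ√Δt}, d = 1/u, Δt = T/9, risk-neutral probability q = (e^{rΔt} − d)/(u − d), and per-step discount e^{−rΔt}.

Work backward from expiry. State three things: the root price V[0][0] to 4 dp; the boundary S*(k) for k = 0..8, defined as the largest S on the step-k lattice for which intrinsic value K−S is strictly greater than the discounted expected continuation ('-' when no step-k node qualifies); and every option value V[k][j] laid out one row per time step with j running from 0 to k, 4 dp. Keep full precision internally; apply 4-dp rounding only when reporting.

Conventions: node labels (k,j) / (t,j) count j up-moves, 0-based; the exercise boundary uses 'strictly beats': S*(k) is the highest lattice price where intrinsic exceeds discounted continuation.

Δt=0.15622  u=1.13393  d=0.88189  q=0.48290  discount=0.99641
step 9 (expiry): payoffs max(K−S,0) = 58.6060 51.0199 41.2656 28.7235 12.5970 0.0000 0.0000 0.0000 0.0000 0.0000
step 8: (k=8,j=0): S=30.0990, K−S=55.0510, hold=54.7456 ⇒ V=55.0510 exercise | (k=8,j=1): S=38.7012, K−S=46.4488, hold=46.1434 ⇒ V=46.4488 exercise | (k=8,j=2): S=49.7619, K−S=35.3881, hold=35.0827 ⇒ V=35.3881 exercise | (k=8,j=3): S=63.9837, K−S=21.1663, hold=20.8609 ⇒ V=21.1663 exercise | (k=8,j=4): S=82.2700, K−S=2.8800, hold=6.4905 ⇒ V=6.4905 continue | (k=8,j=5): S=105.7825, K−S=0.0000, hold=0.0000 ⇒ V=0.0000 continue | (k=8,j=6): S=136.0148, K−S=0.0000, hold=0.0000 ⇒ V=0.0000 continue | (k=8,j=7): S=174.8875, K−S=0.0000, hold=0.0000 ⇒ V=0.0000 continue | (k=8,j=8): S=224.8698, K−S=0.0000, hold=0.0000 ⇒ V=0.0000 continue  boundary S*=63.9837
step 7: (k=7,j=0): S=34.1301, K−S=51.0199, hold=50.7145 ⇒ V=51.0199 exercise | (k=7,j=1): S=43.8844, K−S=41.2656, hold=40.9602 ⇒ V=41.2656 exercise | (k=7,j=2): S=56.4265, K−S=28.7235, hold=28.4181 ⇒ V=28.7235 exercise | (k=7,j=3): S=72.5530, K−S=12.5970, hold=14.0289 ⇒ V=14.0289 continue | (k=7,j=4): S=93.2884, K−S=0.0000, hold=3.3442 ⇒ V=3.3442 continue | (k=7,j=5): S=119.9500, K−S=0.0000, hold=0.0000 ⇒ V=0.0000 continue | (k=7,j=6): S=154.2313, K−S=0.0000, hold=0.0000 ⇒ V=0.0000 continue | (k=7,j=7): S=198.3101, K−S=0.0000, hold=0.0000 ⇒ V=0.0000 continue  boundary S*=56.4265
step 6: (k=6,j=0): S=38.7012, K−S=46.4488, hold=46.1434 ⇒ V=46.4488 exercise | (k=6,j=1): S=49.7619, K−S=35.3881, hold=35.0827 ⇒ V=35.3881 exercise | (k=6,j=2): S=63.9837, K−S=21.1663, hold=21.5499 ⇒ V=21.5499 continue | (k=6,j=3): S=82.2700, K−S=2.8800, hold=8.8374 ⇒ V=8.8374 continue | (k=6,j=4): S=105.7825, K−S=0.0000, hold=1.7231 ⇒ V=1.7231 continue | (k=6,j=5): S=136.0148, K−S=0.0000, hold=0.0000 ⇒ V=0.0000 continue | (k=6,j=6): S=174.8875, K−S=0.0000, hold=0.0000 ⇒ V=0.0000 continue  boundary S*=49.7619
step 5: (k=5,j=0): S=43.8844, K−S=41.2656, hold=40.9602 ⇒ V=41.2656 exercise | (k=5,j=1): S=56.4265, K−S=28.7235, hold=28.6027 ⇒ V=28.7235 exercise | (k=5,j=2): S=72.5530, K−S=12.5970, hold=15.3558 ⇒ V=15.3558 continue | (k=5,j=3): S=93.2884, K−S=0.0000, hold=5.3825 ⇒ V=5.3825 continue | (k=5,j=4): S=119.9500, K−S=0.0000, hold=0.8878 ⇒ V=0.8878 continue | (k=5,j=5): S=154.2313, K−S=0.0000, hold=0.0000 ⇒ V=0.0000 continue  boundary S*=56.4265
step 4: (k=4,j=0): S=49.7619, K−S=35.3881, hold=35.0827 ⇒ V=35.3881 exercise | (k=4,j=1): S=63.9837, K−S=21.1663, hold=22.1884 ⇒ V=22.1884 continue | (k=4,j=2): S=82.2700, K−S=2.8800, hold=10.5019 ⇒ V=10.5019 continue | (k=4,j=3): S=105.7825, K−S=0.0000, hold=3.2005 ⇒ V=3.2005 continue | (k=4,j=4): S=136.0148, K−S=0.0000, hold=0.4574 ⇒ V=0.4574 continue  boundary S*=49.7619
step 3: (k=3,j=0): S=56.4265, K−S=28.7235, hold=28.9099 ⇒ V=28.9099 continue | (k=3,j=1): S=72.5530, K−S=12.5970, hold=16.4856 ⇒ V=16.4856 continue | (k=3,j=2): S=93.2884, K−S=0.0000, hold=6.9510 ⇒ V=6.9510 continue | (k=3,j=3): S=119.9500, K−S=0.0000, hold=1.8692 ⇒ V=1.8692 continue  boundary S*=-
step 2: (k=2,j=0): S=63.9837, K−S=21.1663, hold=22.8280 ⇒ V=22.8280 continue | (k=2,j=1): S=82.2700, K−S=2.8800, hold=11.8387 ⇒ V=11.8387 continue | (k=2,j=2): S=105.7825, K−S=0.0000, hold=4.4809 ⇒ V=4.4809 continue  boundary S*=-
step 1: (k=1,j=0): S=72.5530, K−S=12.5970, hold=17.4585 ⇒ V=17.4585 continue | (k=1,j=1): S=93.2884, K−S=0.0000, hold=8.2559 ⇒ V=8.2559 continue  boundary S*=-
step 0: (k=0,j=0): S=82.2700, K−S=2.8800, hold=12.9679 ⇒ V=12.9679 continue  boundary S*=-

price = 12.9679
boundary = - - - - 49.7619 56.4265 49.7619 56.4265 63.9837
tree:
12.9679
17.4585 8.2559
22.8280 11.8387 4.4809
28.9099 16.4856 6.9510 1.8692
35.3881 22.1884 10.5019 3.2005 0.4574
41.2656 28.7235 15.3558 5.3825 0.8878 0.0000
46.4488 35.3881 21.5499 8.8374 1.7231 0.0000 0.0000
51.0199 41.2656 28.7235 14.0289 3.3442 0.0000 0.0000 0.0000
55.0510 46.4488 35.3881 21.1663 6.4905 0.0000 0.0000 0.0000 0.0000
58.6060 51.0199 41.2656 28.7235 12.5970 0.0000 0.0000 0.0000 0.0000 0.0000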